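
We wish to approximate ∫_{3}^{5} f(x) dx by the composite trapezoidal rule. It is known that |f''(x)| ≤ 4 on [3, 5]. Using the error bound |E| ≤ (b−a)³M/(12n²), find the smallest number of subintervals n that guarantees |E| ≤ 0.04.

9

Need 32/(12n²) ≤ 0.04.
n² ≥ 32/(12·0.04) = 66.6667 ⇒ n ≥ 8.1650, so the smallest n is 9.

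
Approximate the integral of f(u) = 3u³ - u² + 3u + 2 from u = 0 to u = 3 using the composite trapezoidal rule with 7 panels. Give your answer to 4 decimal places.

72.3980

h = (3 − 0)/7 = 0.428571.
Nodes u₀,…,u₇ = 0, 0.428571, 0.857143, 1.285714, 1.714286, 2.142857, 2.571429, 3.
f(u) = 3u³ - u² + 3u + 2: f₀=2, f₁=3.338192, f₂=5.725948, f₃=10.580175, f₄=19.317784, f₅=33.355685, f₆=54.110787, f₇=83.
(h/2)·[f₀ + 2f₁ + 2f₂ + 2f₃ + 2f₄ + 2f₅ + 2f₆ + f₇] = 0.214286·(337.857143) = 72.3980.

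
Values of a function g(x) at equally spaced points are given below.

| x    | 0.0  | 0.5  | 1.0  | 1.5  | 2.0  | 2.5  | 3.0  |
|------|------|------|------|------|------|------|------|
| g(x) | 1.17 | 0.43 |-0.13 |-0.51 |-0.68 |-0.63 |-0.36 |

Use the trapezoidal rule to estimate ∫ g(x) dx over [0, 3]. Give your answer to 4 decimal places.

-0.5575

h = 0.5, n = 6.
(h/2)·[y₀ + 2y₁ + 2y₂ + 2y₃ + 2y₄ + 2y₅ + y₆] = 0.25·(-2.23) = -0.5575.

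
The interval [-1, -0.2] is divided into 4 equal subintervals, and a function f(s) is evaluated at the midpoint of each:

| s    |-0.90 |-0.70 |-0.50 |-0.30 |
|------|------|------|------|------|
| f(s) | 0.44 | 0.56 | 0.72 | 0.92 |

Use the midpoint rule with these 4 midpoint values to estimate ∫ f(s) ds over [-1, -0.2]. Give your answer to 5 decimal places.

0.52800

h = 0.2, n = 4.
h·[y(m₁) + y(m₂) + y(m₃) + y(m₄)] = 0.2·(2.64) = 0.52800.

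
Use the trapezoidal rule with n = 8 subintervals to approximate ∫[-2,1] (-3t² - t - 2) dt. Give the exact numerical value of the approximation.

h = (1 − (-2))/8 = 0.375.
Nodes t₀,…,t₈ = -2, -1.625, -1.25, -0.875, -0.5, -0.125, 0.25, 0.625, 1.
f(t) = -3t² - t - 2: f₀=-12, f₁=-8.296875, f₂=-5.4375, f₃=-3.421875, f₄=-2.25, f₅=-1.921875, f₆=-2.4375, f₇=-3.796875, f₈=-6.
(h/2)·[f₀ + 2f₁ + 2f₂ + 2f₃ + 2f₄ + 2f₅ + 2f₆ + 2f₇ + f₈] = 0.1875·(-73.125) = -13.7109375.

-13.7109375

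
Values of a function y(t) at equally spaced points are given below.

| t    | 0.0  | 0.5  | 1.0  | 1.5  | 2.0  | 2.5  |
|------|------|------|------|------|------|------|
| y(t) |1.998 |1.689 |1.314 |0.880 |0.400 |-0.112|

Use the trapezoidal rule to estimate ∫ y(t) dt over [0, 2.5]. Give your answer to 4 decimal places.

2.6130

h = 0.5, n = 5.
(h/2)·[y₀ + 2y₁ + 2y₂ + 2y₃ + 2y₄ + y₅] = 0.25·(10.452) = 2.6130.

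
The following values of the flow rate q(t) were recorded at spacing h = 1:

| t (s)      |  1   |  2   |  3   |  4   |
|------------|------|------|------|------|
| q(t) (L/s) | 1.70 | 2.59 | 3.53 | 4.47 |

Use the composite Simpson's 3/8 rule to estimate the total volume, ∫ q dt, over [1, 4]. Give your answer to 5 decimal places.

9.19875

h = 1, n = 3.
(3h/8)·[y₀ + 3y₁ + 3y₂ + y₃] = 0.375·(24.53) = 9.19875.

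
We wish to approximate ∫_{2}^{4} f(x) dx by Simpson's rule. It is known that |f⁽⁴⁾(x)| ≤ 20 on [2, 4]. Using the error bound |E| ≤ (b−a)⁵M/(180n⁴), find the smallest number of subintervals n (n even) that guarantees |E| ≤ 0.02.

Need 640/(180n⁴) ≤ 0.02.
n⁴ ≥ 640/(180·0.02) = 177.778 ⇒ n ≥ 3.6515, so the smallest even n is 4. (n must be even for Simpson's rule.)

4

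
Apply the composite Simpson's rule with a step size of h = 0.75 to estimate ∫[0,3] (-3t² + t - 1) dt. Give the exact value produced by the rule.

-25.5

h = (3 − 0)/4 = 0.75.
Nodes t₀,…,t₄ = 0, 0.75, 1.5, 2.25, 3.
f(t) = -3t² + t - 1: f₀=-1, f₁=-1.9375, f₂=-6.25, f₃=-13.9375, f₄=-25.
(h/3)·[f₀ + 4f₁ + 2f₂ + 4f₃ + f₄] = 0.25·(-102) = -25.5.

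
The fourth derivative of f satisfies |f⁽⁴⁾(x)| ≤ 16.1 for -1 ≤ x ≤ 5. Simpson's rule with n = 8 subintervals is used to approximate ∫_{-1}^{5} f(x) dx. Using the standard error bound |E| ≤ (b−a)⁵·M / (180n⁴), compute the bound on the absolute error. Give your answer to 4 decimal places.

0.1698

|E| ≤ (6)⁵·16.1 / (180·8⁴) = 125193.6/737280 = 0.1698.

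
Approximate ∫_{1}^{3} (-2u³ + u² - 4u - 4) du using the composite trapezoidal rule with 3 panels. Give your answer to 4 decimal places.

-56.9630

h = (3 − 1)/3 = 0.666667.
Nodes u₀,…,u₃ = 1, 1.666667, 2.333333, 3.
f(u) = -2u³ + u² - 4u - 4: f₀=-9, f₁=-17.148148, f₂=-33.296296, f₃=-61.
(h/2)·[f₀ + 2f₁ + 2f₂ + f₃] = 0.333333·(-170.888889) = -56.9630.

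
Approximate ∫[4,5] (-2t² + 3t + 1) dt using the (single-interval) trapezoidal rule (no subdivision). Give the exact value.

-26.5

T = (b−a)/2 · [f(4) + f(5)] = 0.5·[(-19) + (-34)] = -26.5.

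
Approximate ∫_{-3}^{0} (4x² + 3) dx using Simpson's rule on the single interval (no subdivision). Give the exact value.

S = (b−a)/6 · [f(-3) + 4f(-1.5) + f(0)] = 0.5·[39 + 4·12 + 3] = 45.

45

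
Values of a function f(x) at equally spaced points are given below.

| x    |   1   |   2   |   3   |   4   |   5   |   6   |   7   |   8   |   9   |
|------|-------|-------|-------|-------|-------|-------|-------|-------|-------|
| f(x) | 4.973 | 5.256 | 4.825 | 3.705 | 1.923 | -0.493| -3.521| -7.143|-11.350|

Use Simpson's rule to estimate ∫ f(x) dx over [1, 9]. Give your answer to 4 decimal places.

1.7923

h = 1, n = 8.
(h/3)·[y₀ + 4y₁ + 2y₂ + 4y₃ + 2y₄ + 4y₅ + 2y₆ + 4y₇ + y₈] = 0.333333·(5.377) = 1.7923.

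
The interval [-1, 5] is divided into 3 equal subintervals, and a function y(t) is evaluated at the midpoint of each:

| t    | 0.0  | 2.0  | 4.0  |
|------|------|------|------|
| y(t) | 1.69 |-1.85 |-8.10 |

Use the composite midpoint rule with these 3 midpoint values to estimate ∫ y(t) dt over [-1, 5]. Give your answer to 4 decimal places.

h = 2, n = 3.
h·[y(m₁) + y(m₂) + y(m₃)] = 2·(-8.26) = -16.5200.

-16.5200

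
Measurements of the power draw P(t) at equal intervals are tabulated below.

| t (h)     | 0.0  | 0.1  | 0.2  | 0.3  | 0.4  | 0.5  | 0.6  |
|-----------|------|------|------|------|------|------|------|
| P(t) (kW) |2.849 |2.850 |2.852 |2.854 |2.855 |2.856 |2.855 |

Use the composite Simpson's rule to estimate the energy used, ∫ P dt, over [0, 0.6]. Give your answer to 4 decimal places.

1.7119

h = 0.1, n = 6.
(h/3)·[y₀ + 4y₁ + 2y₂ + 4y₃ + 2y₄ + 4y₅ + y₆] = 0.033333·(51.358) = 1.7119.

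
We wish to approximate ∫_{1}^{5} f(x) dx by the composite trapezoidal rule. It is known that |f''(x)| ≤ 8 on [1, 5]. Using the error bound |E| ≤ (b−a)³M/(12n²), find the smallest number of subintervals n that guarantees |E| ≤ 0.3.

Need 512/(12n²) ≤ 0.3.
n² ≥ 512/(12·0.3) = 142.222 ⇒ n ≥ 11.9257, so the smallest n is 12.

12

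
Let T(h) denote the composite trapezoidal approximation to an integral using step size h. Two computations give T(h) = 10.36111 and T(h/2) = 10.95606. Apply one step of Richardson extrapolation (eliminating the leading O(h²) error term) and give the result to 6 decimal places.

R = (4·T(h/2) − T(h)) / 3 = (4·10.95606 − 10.36111)/3 = (33.46313)/3 = 11.154377.

11.154377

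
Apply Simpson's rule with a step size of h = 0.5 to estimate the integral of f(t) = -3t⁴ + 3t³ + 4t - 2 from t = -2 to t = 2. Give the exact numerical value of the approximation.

h = (2 − (-2))/8 = 0.5.
Nodes t₀,…,t₈ = -2, -1.5, -1, -0.5, 0, 0.5, 1, 1.5, 2.
f(t) = -3t⁴ + 3t³ + 4t - 2: f₀=-82, f₁=-33.3125, f₂=-12, f₃=-4.5625, f₄=-2, f₅=0.1875, f₆=2, f₇=-1.0625, f₈=-18.
(h/3)·[f₀ + 4f₁ + 2f₂ + 4f₃ + 2f₄ + 4f₅ + 2f₆ + 4f₇ + f₈] = 0.166667·(-279) = -46.5.

-46.5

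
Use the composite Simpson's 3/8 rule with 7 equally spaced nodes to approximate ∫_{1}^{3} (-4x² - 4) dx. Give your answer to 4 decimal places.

h = (3 − 1)/6 = 0.333333.
Nodes x₀,…,x₆ = 1, 1.333333, 1.666667, 2, 2.333333, 2.666667, 3.
f(x) = -4x² - 4: f₀=-8, f₁=-11.111111, f₂=-15.111111, f₃=-20, f₄=-25.777778, f₅=-32.444444, f₆=-40.
(3h/8)·[f₀ + 3f₁ + 3f₂ + 2f₃ + 3f₄ + 3f₅ + f₆] = 0.125·(-341.333333) = -42.6667.

-42.6667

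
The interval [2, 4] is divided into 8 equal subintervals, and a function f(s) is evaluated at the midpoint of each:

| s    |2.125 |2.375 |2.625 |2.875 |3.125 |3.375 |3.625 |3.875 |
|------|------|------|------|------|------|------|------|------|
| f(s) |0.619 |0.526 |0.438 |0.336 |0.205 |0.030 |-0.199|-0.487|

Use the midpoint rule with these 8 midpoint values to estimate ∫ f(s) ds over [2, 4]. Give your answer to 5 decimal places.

h = 0.25, n = 8.
h·[y(m₁) + y(m₂) + y(m₃) + y(m₄) + y(m₅) + y(m₆) + y(m₇) + y(m₈)] = 0.25·(1.468) = 0.36700.

0.36700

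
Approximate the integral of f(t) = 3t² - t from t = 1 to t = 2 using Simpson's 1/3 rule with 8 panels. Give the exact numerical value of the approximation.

5.5

h = (2 − 1)/8 = 0.125.
Nodes t₀,…,t₈ = 1, 1.125, 1.25, 1.375, 1.5, 1.625, 1.75, 1.875, 2.
f(t) = 3t² - t: f₀=2, f₁=2.671875, f₂=3.4375, f₃=4.296875, f₄=5.25, f₅=6.296875, f₆=7.4375, f₇=8.671875, f₈=10.
(h/3)·[f₀ + 4f₁ + 2f₂ + 4f₃ + 2f₄ + 4f₅ + 2f₆ + 4f₇ + f₈] = 0.041667·(132) = 5.5.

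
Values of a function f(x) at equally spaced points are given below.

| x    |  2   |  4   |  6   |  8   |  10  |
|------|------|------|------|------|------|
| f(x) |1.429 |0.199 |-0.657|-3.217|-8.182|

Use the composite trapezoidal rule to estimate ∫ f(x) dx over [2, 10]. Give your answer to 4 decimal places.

h = 2, n = 4.
(h/2)·[y₀ + 2y₁ + 2y₂ + 2y₃ + y₄] = 1·(-14.103) = -14.1030.

-14.1030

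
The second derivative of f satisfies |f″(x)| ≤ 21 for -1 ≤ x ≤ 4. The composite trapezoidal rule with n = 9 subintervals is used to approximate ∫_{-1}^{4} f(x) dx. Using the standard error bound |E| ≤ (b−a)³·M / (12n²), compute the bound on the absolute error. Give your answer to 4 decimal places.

|E| ≤ (5)³·21 / (12·9²) = 2625/972 = 2.7006.

2.7006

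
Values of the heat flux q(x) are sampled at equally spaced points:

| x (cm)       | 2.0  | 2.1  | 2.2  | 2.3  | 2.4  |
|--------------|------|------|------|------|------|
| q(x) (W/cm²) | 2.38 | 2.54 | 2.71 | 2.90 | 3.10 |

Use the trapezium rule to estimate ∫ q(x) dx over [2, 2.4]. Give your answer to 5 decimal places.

h = 0.1, n = 4.
(h/2)·[y₀ + 2y₁ + 2y₂ + 2y₃ + y₄] = 0.05·(21.78) = 1.08900.

1.08900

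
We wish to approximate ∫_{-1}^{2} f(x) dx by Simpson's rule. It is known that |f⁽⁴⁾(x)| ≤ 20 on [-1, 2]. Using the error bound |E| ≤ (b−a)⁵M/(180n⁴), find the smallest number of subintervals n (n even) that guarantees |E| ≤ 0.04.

Need 4860/(180n⁴) ≤ 0.04.
n⁴ ≥ 4860/(180·0.04) = 675 ⇒ n ≥ 5.0971, so the smallest even n is 6. (n must be even for Simpson's rule.)

6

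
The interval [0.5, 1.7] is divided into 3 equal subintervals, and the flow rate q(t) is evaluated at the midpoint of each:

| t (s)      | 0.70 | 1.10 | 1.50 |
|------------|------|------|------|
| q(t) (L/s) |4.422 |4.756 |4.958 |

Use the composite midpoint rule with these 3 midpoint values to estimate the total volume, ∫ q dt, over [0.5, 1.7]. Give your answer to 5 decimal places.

5.65440

h = 0.4, n = 3.
h·[y(m₁) + y(m₂) + y(m₃)] = 0.4·(14.136) = 5.65440.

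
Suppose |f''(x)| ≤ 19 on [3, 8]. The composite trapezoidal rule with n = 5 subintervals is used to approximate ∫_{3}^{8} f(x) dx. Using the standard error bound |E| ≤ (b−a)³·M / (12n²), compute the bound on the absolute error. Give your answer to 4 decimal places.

7.9167

|E| ≤ (5)³·19 / (12·5²) = 2375/300 = 7.9167.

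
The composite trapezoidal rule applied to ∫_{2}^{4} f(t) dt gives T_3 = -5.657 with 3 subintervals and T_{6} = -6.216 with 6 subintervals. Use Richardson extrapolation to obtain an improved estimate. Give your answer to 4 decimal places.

-6.4023

R = (4·T_{6} − T_3) / 3 = (4·(-6.216) − (-5.657))/3 = (-19.207)/3 = -6.4023.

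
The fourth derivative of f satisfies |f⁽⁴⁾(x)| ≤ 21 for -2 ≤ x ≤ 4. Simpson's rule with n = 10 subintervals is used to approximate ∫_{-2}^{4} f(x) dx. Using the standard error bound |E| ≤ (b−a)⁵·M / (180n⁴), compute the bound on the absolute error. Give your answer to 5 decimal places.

|E| ≤ (6)⁵·21 / (180·10⁴) = 163296/1800000 = 0.09072.

0.09072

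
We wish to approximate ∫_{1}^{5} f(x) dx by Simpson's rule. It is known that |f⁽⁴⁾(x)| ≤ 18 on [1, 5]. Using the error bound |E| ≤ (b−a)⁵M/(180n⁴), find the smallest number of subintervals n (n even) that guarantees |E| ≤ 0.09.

6

Need 18432/(180n⁴) ≤ 0.09.
n⁴ ≥ 18432/(180·0.09) = 1137.78 ⇒ n ≥ 5.8078, so the smallest even n is 6. (n must be even for Simpson's rule.)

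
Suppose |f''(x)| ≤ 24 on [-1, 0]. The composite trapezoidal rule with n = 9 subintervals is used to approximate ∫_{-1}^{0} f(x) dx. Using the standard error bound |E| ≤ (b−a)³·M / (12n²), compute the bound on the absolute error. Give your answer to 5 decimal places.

0.02469

|E| ≤ (1)³·24 / (12·9²) = 24/972 = 0.02469.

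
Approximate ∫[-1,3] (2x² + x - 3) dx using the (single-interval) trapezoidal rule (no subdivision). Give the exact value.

32

T = (b−a)/2 · [f(-1) + f(3)] = 2·[(-2) + 18] = 32.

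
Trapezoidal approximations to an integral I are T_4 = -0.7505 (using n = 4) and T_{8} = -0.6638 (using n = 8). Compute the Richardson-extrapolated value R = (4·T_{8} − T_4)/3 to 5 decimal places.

R = (4·T_{8} − T_4) / 3 = (4·(-0.6638) − (-0.7505))/3 = (-1.9047)/3 = -0.63490.

-0.63490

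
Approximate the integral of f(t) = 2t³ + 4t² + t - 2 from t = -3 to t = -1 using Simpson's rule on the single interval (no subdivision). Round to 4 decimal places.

S = (b−a)/6 · [f(-3) + 4f(-2) + f(-1)] = 0.333333·[(-23) + 4·(-4) + (-1)] = -13.3333.

-13.3333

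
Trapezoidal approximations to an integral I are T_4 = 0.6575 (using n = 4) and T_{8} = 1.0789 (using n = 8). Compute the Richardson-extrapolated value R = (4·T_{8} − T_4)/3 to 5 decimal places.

1.21937

R = (4·T_{8} − T_4) / 3 = (4·1.0789 − 0.6575)/3 = (3.6581)/3 = 1.21937.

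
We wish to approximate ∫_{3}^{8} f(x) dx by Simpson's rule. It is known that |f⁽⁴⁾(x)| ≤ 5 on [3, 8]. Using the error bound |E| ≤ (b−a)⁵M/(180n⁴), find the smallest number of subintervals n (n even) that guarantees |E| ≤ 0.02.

10

Need 15625/(180n⁴) ≤ 0.02.
n⁴ ≥ 15625/(180·0.02) = 4340.28 ⇒ n ≥ 8.1167, so the smallest even n is 10. (n must be even for Simpson's rule.)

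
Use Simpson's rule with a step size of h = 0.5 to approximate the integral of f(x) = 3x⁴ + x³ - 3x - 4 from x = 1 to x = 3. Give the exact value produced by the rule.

h = (3 − 1)/4 = 0.5.
Nodes x₀,…,x₄ = 1, 1.5, 2, 2.5, 3.
f(x) = 3x⁴ + x³ - 3x - 4: f₀=-3, f₁=10.0625, f₂=46, f₃=121.3125, f₄=257.
(h/3)·[f₀ + 4f₁ + 2f₂ + 4f₃ + f₄] = 0.166667·(871.5) = 145.25.

145.25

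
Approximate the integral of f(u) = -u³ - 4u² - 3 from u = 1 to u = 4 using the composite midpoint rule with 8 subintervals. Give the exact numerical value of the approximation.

-156.345703125

h = (4 − 1)/8 = 0.375.
Midpoints m₁,…,m₈ = 1.1875, 1.5625, 1.9375, 2.3125, 2.6875, 3.0625, 3.4375, 3.8125.
f(m₁)=-10.315185546875, f(m₂)=-16.580322265625, f(m₃)=-25.288818359375, f(m₄)=-36.757080078125, f(m₅)=-51.301513671875, f(m₆)=-69.238525390625, f(m₇)=-90.884521484375, f(m₈)=-116.555908203125.
h·[f(m₁) + f(m₂) + f(m₃) + f(m₄) + f(m₅) + f(m₆) + f(m₇) + f(m₈)] = 0.375·(-416.921875) = -156.345703125.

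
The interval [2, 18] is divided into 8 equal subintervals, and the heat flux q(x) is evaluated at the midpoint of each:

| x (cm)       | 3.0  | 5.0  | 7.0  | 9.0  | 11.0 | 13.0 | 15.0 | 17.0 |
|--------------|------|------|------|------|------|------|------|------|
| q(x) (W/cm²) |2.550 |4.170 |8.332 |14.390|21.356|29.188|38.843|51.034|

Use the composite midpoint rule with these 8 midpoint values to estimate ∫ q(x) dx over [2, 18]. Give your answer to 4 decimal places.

339.7260

h = 2, n = 8.
h·[y(m₁) + y(m₂) + y(m₃) + y(m₄) + y(m₅) + y(m₆) + y(m₇) + y(m₈)] = 2·(169.863) = 339.7260.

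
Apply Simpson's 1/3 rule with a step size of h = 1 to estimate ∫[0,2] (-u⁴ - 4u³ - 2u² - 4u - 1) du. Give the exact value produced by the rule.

-38

h = (2 − 0)/2 = 1.
Nodes u₀,…,u₂ = 0, 1, 2.
f(u) = -u⁴ - 4u³ - 2u² - 4u - 1: f₀=-1, f₁=-12, f₂=-65.
(h/3)·[f₀ + 4f₁ + f₂] = 0.333333·(-114) = -38.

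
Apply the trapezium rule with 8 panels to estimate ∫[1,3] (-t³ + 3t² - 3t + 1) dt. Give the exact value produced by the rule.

h = (3 − 1)/8 = 0.25.
Nodes t₀,…,t₈ = 1, 1.25, 1.5, 1.75, 2, 2.25, 2.5, 2.75, 3.
f(t) = -t³ + 3t² - 3t + 1: f₀=0, f₁=-0.015625, f₂=-0.125, f₃=-0.421875, f₄=-1, f₅=-1.953125, f₆=-3.375, f₇=-5.359375, f₈=-8.
(h/2)·[f₀ + 2f₁ + 2f₂ + 2f₃ + 2f₄ + 2f₅ + 2f₆ + 2f₇ + f₈] = 0.125·(-32.5) = -4.0625.

-4.0625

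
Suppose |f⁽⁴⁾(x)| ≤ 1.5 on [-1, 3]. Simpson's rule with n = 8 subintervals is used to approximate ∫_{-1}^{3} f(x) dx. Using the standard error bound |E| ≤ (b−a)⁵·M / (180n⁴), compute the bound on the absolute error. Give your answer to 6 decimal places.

|E| ≤ (4)⁵·1.5 / (180·8⁴) = 1536/737280 = 0.002083.

0.002083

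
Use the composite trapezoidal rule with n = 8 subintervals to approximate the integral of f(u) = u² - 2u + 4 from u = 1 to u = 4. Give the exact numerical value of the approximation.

h = (4 − 1)/8 = 0.375.
Nodes u₀,…,u₈ = 1, 1.375, 1.75, 2.125, 2.5, 2.875, 3.25, 3.625, 4.
f(u) = u² - 2u + 4: f₀=3, f₁=3.140625, f₂=3.5625, f₃=4.265625, f₄=5.25, f₅=6.515625, f₆=8.0625, f₇=9.890625, f₈=12.
(h/2)·[f₀ + 2f₁ + 2f₂ + 2f₃ + 2f₄ + 2f₅ + 2f₆ + 2f₇ + f₈] = 0.1875·(96.375) = 18.0703125.

18.0703125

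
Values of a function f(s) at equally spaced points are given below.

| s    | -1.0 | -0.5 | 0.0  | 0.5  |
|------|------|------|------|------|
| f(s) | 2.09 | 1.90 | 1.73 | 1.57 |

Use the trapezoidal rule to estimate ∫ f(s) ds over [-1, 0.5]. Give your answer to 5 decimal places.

h = 0.5, n = 3.
(h/2)·[y₀ + 2y₁ + 2y₂ + y₃] = 0.25·(10.92) = 2.73000.

2.73000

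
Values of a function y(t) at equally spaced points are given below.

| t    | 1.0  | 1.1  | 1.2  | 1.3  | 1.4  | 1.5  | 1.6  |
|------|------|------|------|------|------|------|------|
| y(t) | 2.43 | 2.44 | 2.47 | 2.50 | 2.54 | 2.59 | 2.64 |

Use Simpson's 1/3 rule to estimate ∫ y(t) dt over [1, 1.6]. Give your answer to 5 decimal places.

h = 0.1, n = 6.
(h/3)·[y₀ + 4y₁ + 2y₂ + 4y₃ + 2y₄ + 4y₅ + y₆] = 0.033333·(45.21) = 1.50700.

1.50700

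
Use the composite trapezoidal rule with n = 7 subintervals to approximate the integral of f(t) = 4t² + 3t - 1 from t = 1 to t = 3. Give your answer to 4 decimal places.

h = (3 − 1)/7 = 0.285714.
Nodes t₀,…,t₇ = 1, 1.285714, 1.571429, 1.857143, 2.142857, 2.428571, 2.714286, 3.
f(t) = 4t² + 3t - 1: f₀=6, f₁=9.469388, f₂=13.591837, f₃=18.367347, f₄=23.795918, f₅=29.877551, f₆=36.612245, f₇=44.
(h/2)·[f₀ + 2f₁ + 2f₂ + 2f₃ + 2f₄ + 2f₅ + 2f₆ + f₇] = 0.142857·(313.428571) = 44.7755.

44.7755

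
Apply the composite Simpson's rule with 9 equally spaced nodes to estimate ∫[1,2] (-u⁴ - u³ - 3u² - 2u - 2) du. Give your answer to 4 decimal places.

-21.9500

h = (2 − 1)/8 = 0.125.
Nodes u₀,…,u₈ = 1, 1.125, 1.25, 1.375, 1.5, 1.625, 1.75, 1.875, 2.
f(u) = -u⁴ - u³ - 3u² - 2u - 2: f₀=-9, f₁=-11.072509765625, f₂=-13.58203125, f₃=-16.595947265625, f₄=-20.1875, f₅=-24.435791015625, f₆=-29.42578125, f₇=-35.248291015625, f₈=-42.
(h/3)·[f₀ + 4f₁ + 2f₂ + 4f₃ + 2f₄ + 4f₅ + 2f₆ + 4f₇ + f₈] = 0.041667·(-526.80078125) = -21.9500.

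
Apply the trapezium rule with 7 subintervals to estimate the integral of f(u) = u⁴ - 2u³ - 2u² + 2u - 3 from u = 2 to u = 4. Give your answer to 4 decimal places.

h = (4 − 2)/7 = 0.285714.
Nodes u₀,…,u₇ = 2, 2.285714, 2.571429, 2.857143, 3.142857, 3.428571, 3.714286, 4.
f(u) = u⁴ - 2u³ - 2u² + 2u - 3: f₀=-7, f₁=-5.465639, f₂=-1.365681, f₃=6.379425, f₄=19.009163, f₅=37.922949, f₆=64.680133, f₇=101.
(h/2)·[f₀ + 2f₁ + 2f₂ + 2f₃ + 2f₄ + 2f₅ + 2f₆ + f₇] = 0.142857·(336.320700) = 48.0458.

48.0458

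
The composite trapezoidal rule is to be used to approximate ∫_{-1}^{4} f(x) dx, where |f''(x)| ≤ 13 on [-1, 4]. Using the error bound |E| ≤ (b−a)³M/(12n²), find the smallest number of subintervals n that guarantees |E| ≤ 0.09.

39

Need 1625/(12n²) ≤ 0.09.
n² ≥ 1625/(12·0.09) = 1504.63 ⇒ n ≥ 38.7896, so the smallest n is 39.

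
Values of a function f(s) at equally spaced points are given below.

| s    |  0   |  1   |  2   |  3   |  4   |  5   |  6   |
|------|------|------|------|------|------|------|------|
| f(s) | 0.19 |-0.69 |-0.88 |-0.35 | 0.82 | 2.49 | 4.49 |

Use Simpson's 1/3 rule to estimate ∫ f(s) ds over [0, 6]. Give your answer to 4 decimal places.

3.4533

h = 1, n = 6.
(h/3)·[y₀ + 4y₁ + 2y₂ + 4y₃ + 2y₄ + 4y₅ + y₆] = 0.333333·(10.36) = 3.4533.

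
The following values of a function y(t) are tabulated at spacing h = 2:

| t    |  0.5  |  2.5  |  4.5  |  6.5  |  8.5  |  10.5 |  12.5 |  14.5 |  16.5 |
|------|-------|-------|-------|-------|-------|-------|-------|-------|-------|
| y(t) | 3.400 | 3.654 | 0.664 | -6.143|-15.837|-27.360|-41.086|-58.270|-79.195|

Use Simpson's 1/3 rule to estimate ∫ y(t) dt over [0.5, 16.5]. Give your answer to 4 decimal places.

-360.5260

h = 2, n = 8.
(h/3)·[y₀ + 4y₁ + 2y₂ + 4y₃ + 2y₄ + 4y₅ + 2y₆ + 4y₇ + y₈] = 0.666667·(-540.789) = -360.5260.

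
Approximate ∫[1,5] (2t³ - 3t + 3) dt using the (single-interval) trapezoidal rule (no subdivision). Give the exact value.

480

T = (b−a)/2 · [f(1) + f(5)] = 2·[2 + 238] = 480.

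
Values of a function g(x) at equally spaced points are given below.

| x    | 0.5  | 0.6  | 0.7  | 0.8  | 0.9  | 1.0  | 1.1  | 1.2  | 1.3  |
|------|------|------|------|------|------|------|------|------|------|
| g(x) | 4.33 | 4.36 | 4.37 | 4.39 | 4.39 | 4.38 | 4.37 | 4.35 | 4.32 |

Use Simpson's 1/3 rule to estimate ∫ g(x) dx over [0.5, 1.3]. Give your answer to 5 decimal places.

3.49433

h = 0.1, n = 8.
(h/3)·[y₀ + 4y₁ + 2y₂ + 4y₃ + 2y₄ + 4y₅ + 2y₆ + 4y₇ + y₈] = 0.033333·(104.83) = 3.49433.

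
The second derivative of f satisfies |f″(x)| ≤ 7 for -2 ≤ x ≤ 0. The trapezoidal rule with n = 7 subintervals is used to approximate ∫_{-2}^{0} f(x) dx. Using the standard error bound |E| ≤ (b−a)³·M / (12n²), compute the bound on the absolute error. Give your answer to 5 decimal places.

|E| ≤ (2)³·7 / (12·7²) = 56/588 = 0.09524.

0.09524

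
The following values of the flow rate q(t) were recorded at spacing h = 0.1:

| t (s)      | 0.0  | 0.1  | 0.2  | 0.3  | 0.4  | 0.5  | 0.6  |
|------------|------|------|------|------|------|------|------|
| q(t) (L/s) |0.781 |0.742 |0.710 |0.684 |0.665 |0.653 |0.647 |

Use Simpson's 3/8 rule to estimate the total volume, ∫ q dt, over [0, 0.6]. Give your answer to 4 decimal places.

0.4165

h = 0.1, n = 6.
(3h/8)·[y₀ + 3y₁ + 3y₂ + 2y₃ + 3y₄ + 3y₅ + y₆] = 0.0375·(11.106) = 0.4165.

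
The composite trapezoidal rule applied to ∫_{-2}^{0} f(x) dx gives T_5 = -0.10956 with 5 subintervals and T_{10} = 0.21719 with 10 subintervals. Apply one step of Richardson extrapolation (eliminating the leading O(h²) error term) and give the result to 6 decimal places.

R = (4·T_{10} − T_5) / 3 = (4·0.21719 − (-0.10956))/3 = (0.97832)/3 = 0.326107.

0.326107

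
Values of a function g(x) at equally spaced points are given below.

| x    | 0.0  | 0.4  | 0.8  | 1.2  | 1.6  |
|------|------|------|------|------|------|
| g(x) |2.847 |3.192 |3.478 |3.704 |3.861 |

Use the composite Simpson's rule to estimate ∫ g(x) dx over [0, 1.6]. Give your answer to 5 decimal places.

h = 0.4, n = 4.
(h/3)·[y₀ + 4y₁ + 2y₂ + 4y₃ + y₄] = 0.133333·(41.248) = 5.49973.

5.49973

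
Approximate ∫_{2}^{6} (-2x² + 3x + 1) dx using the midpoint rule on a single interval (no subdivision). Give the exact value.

-76

M = (b−a)·f(4) = 4·(-19) = -76.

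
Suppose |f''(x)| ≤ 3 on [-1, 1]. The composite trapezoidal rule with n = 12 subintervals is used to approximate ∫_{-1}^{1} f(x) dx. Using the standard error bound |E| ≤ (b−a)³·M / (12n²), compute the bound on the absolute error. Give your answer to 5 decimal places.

0.01389

|E| ≤ (2)³·3 / (12·12²) = 24/1728 = 0.01389.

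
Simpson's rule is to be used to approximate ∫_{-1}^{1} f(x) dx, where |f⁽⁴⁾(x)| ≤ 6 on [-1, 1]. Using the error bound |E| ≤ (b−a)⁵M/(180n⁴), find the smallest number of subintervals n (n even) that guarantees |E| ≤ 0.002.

6

Need 192/(180n⁴) ≤ 0.002.
n⁴ ≥ 192/(180·0.002) = 533.333 ⇒ n ≥ 4.8056, so the smallest even n is 6. (n must be even for Simpson's rule.)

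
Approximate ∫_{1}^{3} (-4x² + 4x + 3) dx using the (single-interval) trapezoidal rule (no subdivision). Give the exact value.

T = (b−a)/2 · [f(1) + f(3)] = 1·[3 + (-21)] = -18.

-18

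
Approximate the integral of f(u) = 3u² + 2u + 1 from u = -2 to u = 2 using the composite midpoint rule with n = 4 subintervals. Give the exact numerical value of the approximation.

19

h = (2 − (-2))/4 = 1.
Midpoints m₁,…,m₄ = -1.5, -0.5, 0.5, 1.5.
f(m₁)=4.75, f(m₂)=0.75, f(m₃)=2.75, f(m₄)=10.75.
h·[f(m₁) + f(m₂) + f(m₃) + f(m₄)] = 1·(19) = 19.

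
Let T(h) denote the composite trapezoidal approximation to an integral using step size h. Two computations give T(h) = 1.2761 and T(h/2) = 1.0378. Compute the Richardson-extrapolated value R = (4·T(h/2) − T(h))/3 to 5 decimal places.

R = (4·T(h/2) − T(h)) / 3 = (4·1.0378 − 1.2761)/3 = (2.8751)/3 = 0.95837.

0.95837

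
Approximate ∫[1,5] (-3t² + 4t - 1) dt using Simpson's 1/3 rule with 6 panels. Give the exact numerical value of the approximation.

h = (5 − 1)/6 = 0.666667.
Nodes t₀,…,t₆ = 1, 1.666667, 2.333333, 3, 3.666667, 4.333333, 5.
f(t) = -3t² + 4t - 1: f₀=0, f₁=-2.666667, f₂=-8, f₃=-16, f₄=-26.666667, f₅=-40, f₆=-56.
(h/3)·[f₀ + 4f₁ + 2f₂ + 4f₃ + 2f₄ + 4f₅ + f₆] = 0.222222·(-360) = -80.

-80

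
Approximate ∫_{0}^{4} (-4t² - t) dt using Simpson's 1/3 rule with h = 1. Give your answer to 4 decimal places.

h = (4 − 0)/4 = 1.
Nodes t₀,…,t₄ = 0, 1, 2, 3, 4.
f(t) = -4t² - t: f₀=0, f₁=-5, f₂=-18, f₃=-39, f₄=-68.
(h/3)·[f₀ + 4f₁ + 2f₂ + 4f₃ + f₄] = 0.333333·(-280) = -93.3333.

-93.3333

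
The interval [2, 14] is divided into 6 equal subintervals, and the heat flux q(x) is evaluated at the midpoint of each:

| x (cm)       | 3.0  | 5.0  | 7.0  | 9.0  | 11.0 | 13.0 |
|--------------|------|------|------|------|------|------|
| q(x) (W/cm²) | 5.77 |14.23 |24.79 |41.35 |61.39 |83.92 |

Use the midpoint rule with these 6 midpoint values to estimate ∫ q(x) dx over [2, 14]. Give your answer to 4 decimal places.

462.9000

h = 2, n = 6.
h·[y(m₁) + y(m₂) + y(m₃) + y(m₄) + y(m₅) + y(m₆)] = 2·(231.45) = 462.9000.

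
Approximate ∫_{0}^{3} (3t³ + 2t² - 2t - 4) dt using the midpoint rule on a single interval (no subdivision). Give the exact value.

M = (b−a)·f(1.5) = 3·(7.625) = 22.875.

22.875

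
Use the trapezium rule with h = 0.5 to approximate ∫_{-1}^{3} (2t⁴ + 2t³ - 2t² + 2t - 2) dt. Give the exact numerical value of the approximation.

124.25

h = (3 − (-1))/8 = 0.5.
Nodes t₀,…,t₈ = -1, -0.5, 0, 0.5, 1, 1.5, 2, 2.5, 3.
f(t) = 2t⁴ + 2t³ - 2t² + 2t - 2: f₀=-6, f₁=-3.625, f₂=-2, f₃=-1.125, f₄=2, f₅=13.375, f₆=42, f₇=99.875, f₈=202.
(h/2)·[f₀ + 2f₁ + 2f₂ + 2f₃ + 2f₄ + 2f₅ + 2f₆ + 2f₇ + f₈] = 0.25·(497) = 124.25.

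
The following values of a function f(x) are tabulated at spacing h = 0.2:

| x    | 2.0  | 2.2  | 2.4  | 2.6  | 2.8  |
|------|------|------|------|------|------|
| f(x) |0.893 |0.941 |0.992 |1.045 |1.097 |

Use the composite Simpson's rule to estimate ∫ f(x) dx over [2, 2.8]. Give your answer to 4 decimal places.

h = 0.2, n = 4.
(h/3)·[y₀ + 4y₁ + 2y₂ + 4y₃ + y₄] = 0.066667·(11.918) = 0.7945.

0.7945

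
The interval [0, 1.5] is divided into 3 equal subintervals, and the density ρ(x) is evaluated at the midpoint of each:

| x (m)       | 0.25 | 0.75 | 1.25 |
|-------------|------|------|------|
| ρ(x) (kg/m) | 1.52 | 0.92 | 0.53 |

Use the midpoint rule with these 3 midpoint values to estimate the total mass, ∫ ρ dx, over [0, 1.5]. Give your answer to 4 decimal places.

h = 0.5, n = 3.
h·[y(m₁) + y(m₂) + y(m₃)] = 0.5·(2.97) = 1.4850.

1.4850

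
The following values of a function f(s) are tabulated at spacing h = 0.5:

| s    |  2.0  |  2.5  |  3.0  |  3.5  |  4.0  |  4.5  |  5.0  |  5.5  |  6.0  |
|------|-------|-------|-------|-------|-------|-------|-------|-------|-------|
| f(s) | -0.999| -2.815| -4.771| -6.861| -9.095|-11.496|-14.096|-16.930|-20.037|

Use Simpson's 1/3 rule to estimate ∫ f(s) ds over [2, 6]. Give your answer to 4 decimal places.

-38.2280

h = 0.5, n = 8.
(h/3)·[y₀ + 4y₁ + 2y₂ + 4y₃ + 2y₄ + 4y₅ + 2y₆ + 4y₇ + y₈] = 0.166667·(-229.368) = -38.2280.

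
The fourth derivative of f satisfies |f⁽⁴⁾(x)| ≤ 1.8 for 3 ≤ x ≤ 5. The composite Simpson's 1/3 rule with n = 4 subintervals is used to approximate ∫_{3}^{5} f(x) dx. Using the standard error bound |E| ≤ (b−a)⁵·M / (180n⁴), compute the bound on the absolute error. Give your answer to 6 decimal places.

0.001250

|E| ≤ (2)⁵·1.8 / (180·4⁴) = 57.6/46080 = 0.001250.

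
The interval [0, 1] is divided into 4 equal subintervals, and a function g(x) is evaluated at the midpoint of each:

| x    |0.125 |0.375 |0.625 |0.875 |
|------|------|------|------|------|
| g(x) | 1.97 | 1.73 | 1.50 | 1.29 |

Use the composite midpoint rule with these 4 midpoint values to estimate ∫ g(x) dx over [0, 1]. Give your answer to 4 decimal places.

1.6225

h = 0.25, n = 4.
h·[y(m₁) + y(m₂) + y(m₃) + y(m₄)] = 0.25·(6.49) = 1.6225.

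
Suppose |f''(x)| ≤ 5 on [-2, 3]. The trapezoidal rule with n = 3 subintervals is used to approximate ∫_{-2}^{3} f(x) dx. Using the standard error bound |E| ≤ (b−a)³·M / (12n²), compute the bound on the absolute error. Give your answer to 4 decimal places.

|E| ≤ (5)³·5 / (12·3²) = 625/108 = 5.7870.

5.7870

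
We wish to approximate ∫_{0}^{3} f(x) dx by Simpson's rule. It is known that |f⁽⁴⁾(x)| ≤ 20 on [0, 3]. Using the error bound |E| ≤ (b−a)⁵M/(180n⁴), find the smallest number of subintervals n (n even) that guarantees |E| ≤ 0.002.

Need 4860/(180n⁴) ≤ 0.002.
n⁴ ≥ 4860/(180·0.002) = 13500 ⇒ n ≥ 10.7791, so the smallest even n is 12. (n must be even for Simpson's rule.)

12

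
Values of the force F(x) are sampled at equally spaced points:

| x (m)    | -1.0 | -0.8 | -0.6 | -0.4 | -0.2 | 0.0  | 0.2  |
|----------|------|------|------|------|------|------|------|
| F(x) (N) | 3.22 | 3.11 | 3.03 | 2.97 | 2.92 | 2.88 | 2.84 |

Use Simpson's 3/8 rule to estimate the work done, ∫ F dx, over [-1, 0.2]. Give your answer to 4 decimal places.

3.5865

h = 0.2, n = 6.
(3h/8)·[y₀ + 3y₁ + 3y₂ + 2y₃ + 3y₄ + 3y₅ + y₆] = 0.075·(47.82) = 3.5865.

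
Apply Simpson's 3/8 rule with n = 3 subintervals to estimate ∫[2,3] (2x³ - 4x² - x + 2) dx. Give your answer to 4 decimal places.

h = (3 − 2)/3 = 0.333333.
Nodes x₀,…,x₃ = 2, 2.333333, 2.666667, 3.
f(x) = 2x³ - 4x² - x + 2: f₀=0, f₁=3.296296, f₂=8.814815, f₃=17.
(3h/8)·[f₀ + 3f₁ + 3f₂ + f₃] = 0.125·(53.333333) = 6.6667.

6.6667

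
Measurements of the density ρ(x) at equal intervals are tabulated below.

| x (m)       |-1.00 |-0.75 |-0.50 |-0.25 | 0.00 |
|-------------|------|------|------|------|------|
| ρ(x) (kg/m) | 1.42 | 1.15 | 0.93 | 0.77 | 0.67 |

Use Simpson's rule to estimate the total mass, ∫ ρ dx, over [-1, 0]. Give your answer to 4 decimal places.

h = 0.25, n = 4.
(h/3)·[y₀ + 4y₁ + 2y₂ + 4y₃ + y₄] = 0.083333·(11.63) = 0.9692.

0.9692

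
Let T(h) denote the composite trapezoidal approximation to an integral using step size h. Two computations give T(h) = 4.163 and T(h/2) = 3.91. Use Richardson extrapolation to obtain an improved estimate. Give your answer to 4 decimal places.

R = (4·T(h/2) − T(h)) / 3 = (4·3.91 − 4.163)/3 = (11.477)/3 = 3.8257.

3.8257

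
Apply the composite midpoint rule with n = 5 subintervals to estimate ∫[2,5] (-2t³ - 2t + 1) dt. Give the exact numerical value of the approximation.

h = (5 − 2)/5 = 0.6.
Midpoints m₁,…,m₅ = 2.3, 2.9, 3.5, 4.1, 4.7.
f(m₁)=-27.934, f(m₂)=-53.578, f(m₃)=-91.75, f(m₄)=-145.042, f(m₅)=-216.046.
h·[f(m₁) + f(m₂) + f(m₃) + f(m₄) + f(m₅)] = 0.6·(-534.35) = -320.61.

-320.61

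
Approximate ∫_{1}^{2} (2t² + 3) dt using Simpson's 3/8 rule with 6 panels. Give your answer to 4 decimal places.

7.6667

h = (2 − 1)/6 = 0.166667.
Nodes t₀,…,t₆ = 1, 1.166667, 1.333333, 1.5, 1.666667, 1.833333, 2.
f(t) = 2t² + 3: f₀=5, f₁=5.722222, f₂=6.555556, f₃=7.5, f₄=8.555556, f₅=9.722222, f₆=11.
(3h/8)·[f₀ + 3f₁ + 3f₂ + 2f₃ + 3f₄ + 3f₅ + f₆] = 0.0625·(122.666667) = 7.6667.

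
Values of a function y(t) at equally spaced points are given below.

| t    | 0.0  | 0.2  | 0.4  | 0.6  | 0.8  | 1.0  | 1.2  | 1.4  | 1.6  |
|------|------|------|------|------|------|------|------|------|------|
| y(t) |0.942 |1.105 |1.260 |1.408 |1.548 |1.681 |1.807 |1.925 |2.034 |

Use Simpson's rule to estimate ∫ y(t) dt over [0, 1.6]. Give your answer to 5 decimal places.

h = 0.2, n = 8.
(h/3)·[y₀ + 4y₁ + 2y₂ + 4y₃ + 2y₄ + 4y₅ + 2y₆ + 4y₇ + y₈] = 0.066667·(36.682) = 2.44547.

2.44547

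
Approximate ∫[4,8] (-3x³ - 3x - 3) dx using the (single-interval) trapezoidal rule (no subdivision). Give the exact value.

T = (b−a)/2 · [f(4) + f(8)] = 2·[(-207) + (-1563)] = -3540.

-3540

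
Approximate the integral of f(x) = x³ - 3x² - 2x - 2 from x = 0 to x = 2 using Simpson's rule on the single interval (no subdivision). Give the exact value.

-12

S = (b−a)/6 · [f(0) + 4f(1) + f(2)] = 0.333333·[(-2) + 4·(-6) + (-10)] = -12.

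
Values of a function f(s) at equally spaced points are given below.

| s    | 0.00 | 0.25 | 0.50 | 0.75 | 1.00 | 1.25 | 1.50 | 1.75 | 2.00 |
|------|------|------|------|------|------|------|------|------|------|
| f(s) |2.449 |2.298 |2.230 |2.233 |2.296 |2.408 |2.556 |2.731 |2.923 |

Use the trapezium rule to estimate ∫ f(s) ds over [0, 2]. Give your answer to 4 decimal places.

4.8595

h = 0.25, n = 8.
(h/2)·[y₀ + 2y₁ + 2y₂ + 2y₃ + 2y₄ + 2y₅ + 2y₆ + 2y₇ + y₈] = 0.125·(38.876) = 4.8595.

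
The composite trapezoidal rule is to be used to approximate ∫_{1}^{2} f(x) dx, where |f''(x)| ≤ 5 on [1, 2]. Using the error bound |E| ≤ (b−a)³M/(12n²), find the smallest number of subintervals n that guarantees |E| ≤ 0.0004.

33

Need 5/(12n²) ≤ 0.0004.
n² ≥ 5/(12·0.0004) = 1041.67 ⇒ n ≥ 32.2749, so the smallest n is 33.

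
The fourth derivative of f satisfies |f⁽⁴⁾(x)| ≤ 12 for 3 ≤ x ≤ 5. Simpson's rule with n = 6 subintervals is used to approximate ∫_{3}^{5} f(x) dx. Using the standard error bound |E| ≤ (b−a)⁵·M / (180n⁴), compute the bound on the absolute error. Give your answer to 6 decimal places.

0.001646

|E| ≤ (2)⁵·12 / (180·6⁴) = 384/233280 = 0.001646.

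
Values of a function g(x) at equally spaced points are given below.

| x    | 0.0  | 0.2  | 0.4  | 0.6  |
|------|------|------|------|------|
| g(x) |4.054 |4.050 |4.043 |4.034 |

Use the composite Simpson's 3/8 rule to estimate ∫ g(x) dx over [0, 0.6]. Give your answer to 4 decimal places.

2.4275

h = 0.2, n = 3.
(3h/8)·[y₀ + 3y₁ + 3y₂ + y₃] = 0.075·(32.367) = 2.4275.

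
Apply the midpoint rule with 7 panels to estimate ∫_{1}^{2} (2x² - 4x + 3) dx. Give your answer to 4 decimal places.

h = (2 − 1)/7 = 0.142857.
Midpoints m₁,…,m₇ = 1.071429, 1.214286, 1.357143, 1.5, 1.642857, 1.785714, 1.928571.
f(m₁)=1.010204, f(m₂)=1.091837, f(m₃)=1.255102, f(m₄)=1.5, f(m₅)=1.826531, f(m₆)=2.234694, f(m₇)=2.724490.
h·[f(m₁) + f(m₂) + f(m₃) + f(m₄) + f(m₅) + f(m₆) + f(m₇)] = 0.142857·(11.642857) = 1.6633.

1.6633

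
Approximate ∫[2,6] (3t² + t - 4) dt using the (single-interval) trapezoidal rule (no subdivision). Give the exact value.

240

T = (b−a)/2 · [f(2) + f(6)] = 2·[10 + 110] = 240.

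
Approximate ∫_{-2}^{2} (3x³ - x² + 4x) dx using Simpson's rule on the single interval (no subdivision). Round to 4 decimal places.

S = (b−a)/6 · [f(-2) + 4f(0) + f(2)] = 0.666667·[(-36) + 4·0 + 28] = -5.3333.

-5.3333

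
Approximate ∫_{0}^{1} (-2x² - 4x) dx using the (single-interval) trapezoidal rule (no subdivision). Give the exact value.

-3

T = (b−a)/2 · [f(0) + f(1)] = 0.5·[0 + (-6)] = -3.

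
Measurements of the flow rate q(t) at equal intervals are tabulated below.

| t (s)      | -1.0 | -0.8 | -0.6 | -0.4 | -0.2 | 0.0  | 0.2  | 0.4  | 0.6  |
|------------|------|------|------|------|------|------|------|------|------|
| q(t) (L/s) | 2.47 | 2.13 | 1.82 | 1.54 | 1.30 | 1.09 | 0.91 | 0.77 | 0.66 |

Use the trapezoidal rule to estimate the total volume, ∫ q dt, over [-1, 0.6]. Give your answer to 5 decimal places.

h = 0.2, n = 8.
(h/2)·[y₀ + 2y₁ + 2y₂ + 2y₃ + 2y₄ + 2y₅ + 2y₆ + 2y₇ + y₈] = 0.1·(22.25) = 2.22500.

2.22500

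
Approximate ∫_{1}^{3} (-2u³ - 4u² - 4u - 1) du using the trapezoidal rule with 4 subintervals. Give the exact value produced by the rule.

-94

h = (3 − 1)/4 = 0.5.
Nodes u₀,…,u₄ = 1, 1.5, 2, 2.5, 3.
f(u) = -2u³ - 4u² - 4u - 1: f₀=-11, f₁=-22.75, f₂=-41, f₃=-67.25, f₄=-103.
(h/2)·[f₀ + 2f₁ + 2f₂ + 2f₃ + f₄] = 0.25·(-376) = -94.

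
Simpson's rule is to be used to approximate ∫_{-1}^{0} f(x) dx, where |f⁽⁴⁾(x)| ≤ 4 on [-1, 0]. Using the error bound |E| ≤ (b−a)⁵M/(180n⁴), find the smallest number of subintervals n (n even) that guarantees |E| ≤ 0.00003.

Need 4/(180n⁴) ≤ 0.00003.
n⁴ ≥ 4/(180·0.00003) = 740.741 ⇒ n ≥ 5.2169, so the smallest even n is 6. (n must be even for Simpson's rule.)

6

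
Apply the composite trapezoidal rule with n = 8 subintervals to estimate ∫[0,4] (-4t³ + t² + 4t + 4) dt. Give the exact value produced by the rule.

-190.5

h = (4 − 0)/8 = 0.5.
Nodes t₀,…,t₈ = 0, 0.5, 1, 1.5, 2, 2.5, 3, 3.5, 4.
f(t) = -4t³ + t² + 4t + 4: f₀=4, f₁=5.75, f₂=5, f₃=-1.25, f₄=-16, f₅=-42.25, f₆=-83, f₇=-141.25, f₈=-220.
(h/2)·[f₀ + 2f₁ + 2f₂ + 2f₃ + 2f₄ + 2f₅ + 2f₆ + 2f₇ + f₈] = 0.25·(-762) = -190.5.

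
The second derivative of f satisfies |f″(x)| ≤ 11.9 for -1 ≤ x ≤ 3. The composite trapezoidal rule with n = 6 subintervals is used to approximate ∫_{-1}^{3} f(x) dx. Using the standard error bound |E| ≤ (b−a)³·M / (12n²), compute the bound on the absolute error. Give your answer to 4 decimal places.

1.7630

|E| ≤ (4)³·11.9 / (12·6²) = 761.6/432 = 1.7630.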